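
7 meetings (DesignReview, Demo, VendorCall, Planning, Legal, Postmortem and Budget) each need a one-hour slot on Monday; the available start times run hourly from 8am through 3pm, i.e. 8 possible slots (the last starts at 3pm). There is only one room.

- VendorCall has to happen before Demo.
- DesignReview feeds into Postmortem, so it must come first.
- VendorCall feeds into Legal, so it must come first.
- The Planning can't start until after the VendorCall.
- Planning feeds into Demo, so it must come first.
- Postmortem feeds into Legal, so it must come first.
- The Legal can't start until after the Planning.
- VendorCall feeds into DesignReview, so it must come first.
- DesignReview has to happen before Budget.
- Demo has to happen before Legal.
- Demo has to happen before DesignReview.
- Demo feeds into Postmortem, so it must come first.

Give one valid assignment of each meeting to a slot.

DesignReview in 11am; Budget in 2pm; Planning in 9am; VendorCall in 8am; Legal in 1pm; Demo in 10am; Postmortem in 12pm

Checking: Planning(9am) before Legal(1pm); Planning(9am) before Demo(10am); Demo(10am) before DesignReview(11am); VendorCall(8am) before Demo(10am); Demo(10am) before Legal(1pm); DesignReview(11am) before Budget(2pm); Demo(10am) before Postmortem(12pm); Postmortem(12pm) before Legal(1pm); DesignReview(11am) before Postmortem(12pm); VendorCall(8am) before Planning(9am); VendorCall(8am) before Legal(1pm); VendorCall(8am) before DesignReview(11am); max 1 per slot (cap 1).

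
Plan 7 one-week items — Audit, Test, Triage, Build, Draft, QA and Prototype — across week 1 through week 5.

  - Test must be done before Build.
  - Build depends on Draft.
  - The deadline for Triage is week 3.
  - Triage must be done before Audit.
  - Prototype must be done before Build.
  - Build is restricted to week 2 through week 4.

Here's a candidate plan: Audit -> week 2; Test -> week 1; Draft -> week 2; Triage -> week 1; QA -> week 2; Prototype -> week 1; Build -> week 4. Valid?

Valid

Build depends on Draft — holds.
Test must be done before Build — holds.
Prototype must be done before Build — holds.
Triage must be done before Audit — holds.
Build is restricted to week 2 through week 4 — holds.
The deadline for Triage is week 3 — holds.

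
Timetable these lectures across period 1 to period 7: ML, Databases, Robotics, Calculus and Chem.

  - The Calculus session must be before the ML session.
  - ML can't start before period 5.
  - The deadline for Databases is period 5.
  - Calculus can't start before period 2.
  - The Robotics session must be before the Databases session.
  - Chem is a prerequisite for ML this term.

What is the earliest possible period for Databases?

Precedence pushes Databases to at least period 2; Databases's own window allows nothing later than period 5.
Databases at period 2 is achievable: Calculus in period 2, Databases in period 2, ML in period 5, Robotics in period 1, Chem in period 1.

period 2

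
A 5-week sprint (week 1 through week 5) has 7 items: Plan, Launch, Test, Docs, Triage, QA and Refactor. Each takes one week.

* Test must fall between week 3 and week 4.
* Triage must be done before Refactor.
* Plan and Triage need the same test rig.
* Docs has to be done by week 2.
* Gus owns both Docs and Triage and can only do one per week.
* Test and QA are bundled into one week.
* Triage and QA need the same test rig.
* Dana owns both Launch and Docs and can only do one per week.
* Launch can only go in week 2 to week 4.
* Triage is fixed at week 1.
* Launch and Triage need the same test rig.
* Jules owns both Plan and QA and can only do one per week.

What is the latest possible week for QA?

week 4

QA must be in the same week as Test, which can't be before week 3, so QA is at least week 3; QA must be in the same week as Test, which can't be after week 4, so QA is at most week 4.
QA at week 4 is achievable: Docs=week 2; Test=week 4; Triage=week 1; Refactor=week 2; Launch=week 3; QA=week 4; Plan=week 2.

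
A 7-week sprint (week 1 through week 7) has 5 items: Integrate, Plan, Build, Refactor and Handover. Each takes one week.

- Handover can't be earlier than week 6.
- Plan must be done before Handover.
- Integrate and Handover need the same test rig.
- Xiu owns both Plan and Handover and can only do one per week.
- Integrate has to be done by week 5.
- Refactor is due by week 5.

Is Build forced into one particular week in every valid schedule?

No

Build can be week 1 (e.g. Integrate=week 1, Handover=week 6, Refactor=week 1, Plan=week 1, Build=week 1) or week 2 (e.g. Refactor=week 1; Plan=week 1; Build=week 2; Handover=week 6; Integrate=week 1).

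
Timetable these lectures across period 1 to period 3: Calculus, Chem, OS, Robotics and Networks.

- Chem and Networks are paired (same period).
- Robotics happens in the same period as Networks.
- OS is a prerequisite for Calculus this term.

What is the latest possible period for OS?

period 2

Downstream work caps OS at period 2.
OS at period 2 is achievable: Robotics in period 1, Networks in period 1, OS in period 2, Calculus in period 3, Chem in period 1.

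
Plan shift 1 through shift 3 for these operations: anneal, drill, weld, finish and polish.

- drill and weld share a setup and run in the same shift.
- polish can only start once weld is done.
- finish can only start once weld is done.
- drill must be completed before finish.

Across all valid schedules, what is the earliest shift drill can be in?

Downstream work caps drill at shift 2.
drill at shift 1 is achievable: polish -> shift 2; anneal -> shift 1; weld -> shift 1; finish -> shift 2; drill -> shift 1.

shift 1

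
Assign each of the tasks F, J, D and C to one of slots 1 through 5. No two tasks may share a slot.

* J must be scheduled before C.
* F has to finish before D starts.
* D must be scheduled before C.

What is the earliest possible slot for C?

Precedence pushes C to at least 3.
C at 4 is achievable: J=3, C=4, F=1, D=2.
Nothing earlier works — the capacity limit rule out every slot before 4.

4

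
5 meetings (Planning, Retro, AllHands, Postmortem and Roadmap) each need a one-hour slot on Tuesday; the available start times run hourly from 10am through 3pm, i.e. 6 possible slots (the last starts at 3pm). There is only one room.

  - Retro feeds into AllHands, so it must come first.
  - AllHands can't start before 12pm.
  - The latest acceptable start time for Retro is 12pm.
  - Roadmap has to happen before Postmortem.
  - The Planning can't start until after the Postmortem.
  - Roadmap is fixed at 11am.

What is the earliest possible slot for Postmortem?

12pm

Precedence pushes Postmortem to at least 12pm; downstream work caps Postmortem at 2pm.
Postmortem at 12pm is achievable: Planning=2pm, Retro=10am, Postmortem=12pm, AllHands=1pm, Roadmap=11am.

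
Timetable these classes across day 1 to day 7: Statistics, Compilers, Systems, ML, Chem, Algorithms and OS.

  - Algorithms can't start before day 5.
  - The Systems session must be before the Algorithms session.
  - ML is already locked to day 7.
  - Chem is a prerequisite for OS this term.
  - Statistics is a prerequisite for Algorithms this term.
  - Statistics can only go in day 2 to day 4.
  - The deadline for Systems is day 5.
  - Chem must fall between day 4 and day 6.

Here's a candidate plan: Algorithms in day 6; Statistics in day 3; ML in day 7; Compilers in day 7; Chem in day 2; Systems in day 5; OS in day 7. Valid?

The Systems session must be before the Algorithms session — holds.
Statistics is a prerequisite for Algorithms this term — holds.
Chem must fall between day 4 and day 6 — violated.
Chem is a prerequisite for OS this term — holds.
Algorithms can't start before day 5 — holds.
Statistics can only go in day 2 to day 4 — holds.
The deadline for Systems is day 5 — holds.
ML is already locked to day 7 — holds.

No. Chem must fall between day 4 and day 6 is not satisfied.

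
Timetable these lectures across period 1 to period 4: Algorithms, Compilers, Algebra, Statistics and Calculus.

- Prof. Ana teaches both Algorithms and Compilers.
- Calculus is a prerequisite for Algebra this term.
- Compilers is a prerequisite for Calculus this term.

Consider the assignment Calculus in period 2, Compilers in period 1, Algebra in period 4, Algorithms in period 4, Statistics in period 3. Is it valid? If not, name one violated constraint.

Prof. Ana teaches both Algorithms and Compilers — holds.
Calculus is a prerequisite for Algebra this term — holds.
Compilers is a prerequisite for Calculus this term — holds.

Yes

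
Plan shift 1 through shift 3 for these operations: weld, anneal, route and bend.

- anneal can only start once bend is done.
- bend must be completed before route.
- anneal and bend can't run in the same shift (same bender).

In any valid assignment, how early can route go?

Precedence pushes route to at least shift 2.
route at shift 2 is achievable: anneal -> shift 2; bend -> shift 1; route -> shift 2; weld -> shift 1.

shift 2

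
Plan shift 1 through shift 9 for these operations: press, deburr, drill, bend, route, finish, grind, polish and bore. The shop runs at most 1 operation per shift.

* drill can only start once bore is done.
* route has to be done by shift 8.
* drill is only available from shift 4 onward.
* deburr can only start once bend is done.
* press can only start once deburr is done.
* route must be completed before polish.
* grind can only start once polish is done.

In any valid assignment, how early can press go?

shift 3

Precedence pushes press to at least shift 3.
press at shift 3 is achievable: press -> shift 3; bore -> shift 4; deburr -> shift 2; polish -> shift 7; grind -> shift 8; drill -> shift 5; finish -> shift 9; route -> shift 6; bend -> shift 1.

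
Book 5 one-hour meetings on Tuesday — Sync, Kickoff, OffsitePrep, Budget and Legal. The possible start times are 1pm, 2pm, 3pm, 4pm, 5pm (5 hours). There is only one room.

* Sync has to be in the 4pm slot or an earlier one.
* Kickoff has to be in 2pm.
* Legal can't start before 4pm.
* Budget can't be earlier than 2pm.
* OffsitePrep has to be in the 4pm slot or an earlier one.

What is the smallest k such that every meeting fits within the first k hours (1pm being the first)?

5 hours

With at most 1 per hour and 5 meetings, at least 5 hours are needed.
Legal can't be placed before 4pm — that is hour 4 counting from 1pm — so the schedule must run through at least 4 hours.
5 works (last occupied hour: 5pm): for example OffsitePrep in 3pm, Budget in 5pm, Legal in 4pm, Kickoff in 2pm, Sync in 1pm.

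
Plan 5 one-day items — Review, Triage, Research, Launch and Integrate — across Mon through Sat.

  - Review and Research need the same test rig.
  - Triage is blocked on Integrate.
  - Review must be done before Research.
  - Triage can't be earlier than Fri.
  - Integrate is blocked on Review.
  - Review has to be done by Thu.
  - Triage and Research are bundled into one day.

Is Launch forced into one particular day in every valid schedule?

No

Launch can be Mon (e.g. Research=Fri, Launch=Mon, Triage=Fri, Review=Mon, Integrate=Tue) or Tue (e.g. Research=Fri, Launch=Tue, Review=Mon, Integrate=Tue, Triage=Fri).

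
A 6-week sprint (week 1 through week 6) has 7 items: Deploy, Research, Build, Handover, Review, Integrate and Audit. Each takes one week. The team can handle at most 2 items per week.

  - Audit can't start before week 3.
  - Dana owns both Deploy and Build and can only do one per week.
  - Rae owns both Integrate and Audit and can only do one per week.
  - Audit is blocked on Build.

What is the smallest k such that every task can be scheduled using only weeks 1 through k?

The precedence chain requires at least 2 distinct weeks.
With at most 2 per week and 7 tasks, at least 4 weeks are needed.
Audit can't be placed before week 3, so the schedule must run through at least week 3.
4 works (last occupied week: week 4): for example Deploy in week 2; Research in week 1; Build in week 1; Handover in week 2; Audit in week 3; Integrate in week 4; Review in week 3.

4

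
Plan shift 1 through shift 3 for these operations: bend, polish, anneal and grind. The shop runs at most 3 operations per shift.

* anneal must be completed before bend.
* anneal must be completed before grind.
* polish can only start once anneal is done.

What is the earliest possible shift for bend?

shift 2

Precedence pushes bend to at least shift 2.
bend at shift 2 is achievable: polish=shift 2; bend=shift 2; grind=shift 2; anneal=shift 1.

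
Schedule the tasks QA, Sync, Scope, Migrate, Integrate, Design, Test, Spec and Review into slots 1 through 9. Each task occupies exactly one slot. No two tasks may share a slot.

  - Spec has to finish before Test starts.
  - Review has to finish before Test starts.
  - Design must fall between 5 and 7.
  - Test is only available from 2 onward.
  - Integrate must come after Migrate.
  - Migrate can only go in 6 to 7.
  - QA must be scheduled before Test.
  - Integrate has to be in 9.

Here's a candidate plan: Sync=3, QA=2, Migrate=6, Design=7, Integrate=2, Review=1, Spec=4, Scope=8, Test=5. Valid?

Design must fall between 5 and 7 — holds.
Review has to finish before Test starts — holds.
Integrate must come after Migrate — violated.
Test is only available from 2 onward — holds.
Spec has to finish before Test starts — holds.
Integrate has to be in 9 — violated.
No two tasks may share a slot — violated.
Migrate can only go in 6 to 7 — holds.
QA must be scheduled before Test — holds.

No. Integrate has to be in 9 is not satisfied.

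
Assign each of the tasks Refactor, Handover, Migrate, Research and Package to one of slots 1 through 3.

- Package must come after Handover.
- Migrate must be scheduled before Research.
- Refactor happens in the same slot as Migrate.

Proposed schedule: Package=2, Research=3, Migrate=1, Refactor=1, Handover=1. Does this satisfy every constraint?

Yes, all constraints hold

Refactor happens in the same slot as Migrate — holds.
Migrate must be scheduled before Research — holds.
Package must come after Handover — holds.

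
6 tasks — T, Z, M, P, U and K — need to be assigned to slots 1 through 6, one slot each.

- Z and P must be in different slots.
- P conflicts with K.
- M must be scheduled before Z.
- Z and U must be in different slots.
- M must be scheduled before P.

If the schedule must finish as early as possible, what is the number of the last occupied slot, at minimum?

The precedence chain requires at least 2 distinct slots.
Could 2 slots be enough, i.e. nothing placed later than 2? No: P must come after M (at 1 or later) → {2}; M must come before P (at 2 or earlier) → {1}; Z must come after M (at 1 or later) → {2}; P can't share with Z (2) → nothing is left.
So 2 slots is not enough.
3 works (last occupied slot: 3): for example P -> 3, K -> 1, Z -> 2, T -> 1, U -> 1, M -> 1.

3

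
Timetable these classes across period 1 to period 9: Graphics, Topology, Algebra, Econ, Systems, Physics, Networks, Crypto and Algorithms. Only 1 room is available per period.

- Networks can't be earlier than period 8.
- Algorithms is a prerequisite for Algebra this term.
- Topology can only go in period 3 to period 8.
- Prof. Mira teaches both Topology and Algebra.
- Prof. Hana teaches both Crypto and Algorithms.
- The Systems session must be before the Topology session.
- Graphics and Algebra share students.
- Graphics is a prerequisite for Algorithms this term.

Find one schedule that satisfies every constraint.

Algorithms in period 4; Physics in period 7; Topology in period 3; Graphics in period 1; Systems in period 2; Algebra in period 5; Networks in period 8; Econ in period 6; Crypto in period 9

Checking: Graphics(period 1) before Algorithms(period 4); Systems(period 2) before Topology(period 3); Algorithms(period 4) before Algebra(period 5); Topology(period 3) != Algebra(period 5); Graphics(period 1) != Algebra(period 5); Crypto(period 9) != Algorithms(period 4); Topology=period 3 in [period 3,period 8]; Networks=period 8 in [period 8,period 9]; max 1 per period (cap 1).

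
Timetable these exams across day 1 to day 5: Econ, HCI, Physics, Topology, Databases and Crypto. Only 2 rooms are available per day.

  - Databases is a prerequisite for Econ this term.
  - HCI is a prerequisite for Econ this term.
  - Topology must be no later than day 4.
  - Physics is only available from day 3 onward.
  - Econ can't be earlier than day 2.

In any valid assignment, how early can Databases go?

day 1

Downstream work caps Databases at day 4.
Databases at day 1 is achievable: Databases -> day 1; Topology -> day 2; Econ -> day 2; Crypto -> day 3; HCI -> day 1; Physics -> day 3.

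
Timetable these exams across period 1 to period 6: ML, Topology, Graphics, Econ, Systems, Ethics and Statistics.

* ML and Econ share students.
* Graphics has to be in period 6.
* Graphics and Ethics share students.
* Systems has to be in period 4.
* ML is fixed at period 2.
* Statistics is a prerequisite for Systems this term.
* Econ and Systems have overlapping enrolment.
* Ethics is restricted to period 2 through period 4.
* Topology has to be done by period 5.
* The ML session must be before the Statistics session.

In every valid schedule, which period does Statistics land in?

ML is fixed at period 2 and must come before Statistics, so Statistics is at least period 3.
Systems is fixed at period 4 and must come after Statistics, so Statistics is at most period 3.
So Statistics must be period 3.

period 3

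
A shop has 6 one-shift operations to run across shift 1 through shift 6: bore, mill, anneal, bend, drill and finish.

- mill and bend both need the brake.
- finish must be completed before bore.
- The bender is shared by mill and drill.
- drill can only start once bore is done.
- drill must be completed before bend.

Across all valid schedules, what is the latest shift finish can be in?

Downstream work caps finish at shift 3.
finish at shift 3 is achievable: bend -> shift 6; anneal -> shift 1; bore -> shift 4; mill -> shift 1; drill -> shift 5; finish -> shift 3.

shift 3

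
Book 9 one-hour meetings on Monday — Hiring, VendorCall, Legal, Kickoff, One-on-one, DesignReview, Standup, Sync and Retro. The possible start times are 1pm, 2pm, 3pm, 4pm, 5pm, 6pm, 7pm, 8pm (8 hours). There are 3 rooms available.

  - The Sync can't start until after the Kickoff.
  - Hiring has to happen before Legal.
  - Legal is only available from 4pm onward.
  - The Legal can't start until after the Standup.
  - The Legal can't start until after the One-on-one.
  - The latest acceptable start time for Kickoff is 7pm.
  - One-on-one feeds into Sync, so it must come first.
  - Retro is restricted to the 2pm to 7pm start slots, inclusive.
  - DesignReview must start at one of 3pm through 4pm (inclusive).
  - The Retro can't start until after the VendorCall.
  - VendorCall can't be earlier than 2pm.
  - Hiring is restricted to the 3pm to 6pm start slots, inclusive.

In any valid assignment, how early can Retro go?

3pm

Retro is available from 2pm; precedence pushes Retro to at least 3pm; Retro's own window allows nothing later than 7pm.
Retro at 3pm is achievable: DesignReview=3pm, Retro=3pm, Standup=1pm, Hiring=3pm, Sync=2pm, VendorCall=2pm, Kickoff=1pm, One-on-one=1pm, Legal=4pm.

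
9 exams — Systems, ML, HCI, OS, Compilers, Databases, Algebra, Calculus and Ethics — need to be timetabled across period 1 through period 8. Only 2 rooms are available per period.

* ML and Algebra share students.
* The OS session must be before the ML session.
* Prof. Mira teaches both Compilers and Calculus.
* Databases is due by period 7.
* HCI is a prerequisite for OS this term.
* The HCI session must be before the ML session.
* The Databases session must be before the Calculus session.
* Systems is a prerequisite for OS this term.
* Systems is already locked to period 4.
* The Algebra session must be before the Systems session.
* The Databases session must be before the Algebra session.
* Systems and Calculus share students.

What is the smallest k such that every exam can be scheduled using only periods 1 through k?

The precedence chain requires at least 5 distinct periods.
With at most 2 per period and 9 exams, at least 5 periods are needed.
Propagating the time windows through the other constraints, ML can't land before period 6, so the schedule must run through at least period 6.
6 works (last occupied period: period 6): for example Compilers -> period 3, Algebra -> period 2, Ethics -> period 3, Systems -> period 4, Calculus -> period 2, Databases -> period 1, ML -> period 6, HCI -> period 1, OS -> period 5.

6 periods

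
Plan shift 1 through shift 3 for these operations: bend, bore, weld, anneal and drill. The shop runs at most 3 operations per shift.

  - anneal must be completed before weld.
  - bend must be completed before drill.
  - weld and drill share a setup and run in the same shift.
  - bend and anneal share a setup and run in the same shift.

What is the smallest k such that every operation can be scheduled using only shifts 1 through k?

2

The precedence chain requires at least 2 distinct shifts.
With at most 3 per shift and 5 operations, at least 2 shifts are needed.
2 works (last occupied shift: shift 2): for example bore -> shift 1; bend -> shift 1; drill -> shift 2; anneal -> shift 1; weld -> shift 2.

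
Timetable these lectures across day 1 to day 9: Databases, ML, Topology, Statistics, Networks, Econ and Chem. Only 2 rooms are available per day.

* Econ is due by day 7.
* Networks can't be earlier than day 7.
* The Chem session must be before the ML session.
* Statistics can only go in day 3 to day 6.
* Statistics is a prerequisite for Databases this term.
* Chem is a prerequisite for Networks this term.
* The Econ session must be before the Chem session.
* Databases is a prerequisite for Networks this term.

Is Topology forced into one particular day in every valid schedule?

Topology can be day 1 (e.g. Statistics -> day 3; Databases -> day 4; Econ -> day 1; Chem -> day 2; ML -> day 3; Topology -> day 1; Networks -> day 7) or day 2 (e.g. Databases=day 4; ML=day 3; Econ=day 1; Topology=day 2; Statistics=day 3; Networks=day 7; Chem=day 2).

No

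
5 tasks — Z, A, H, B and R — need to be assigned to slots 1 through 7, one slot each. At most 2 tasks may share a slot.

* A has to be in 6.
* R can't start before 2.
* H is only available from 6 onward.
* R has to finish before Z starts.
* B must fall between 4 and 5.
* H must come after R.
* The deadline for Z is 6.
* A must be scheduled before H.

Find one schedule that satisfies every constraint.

R=2, A=6, B=4, H=7, Z=3

Checking: R(2) before H(7); A(6) before H(7); R(2) before Z(3); R=2 in [2,7]; H=7 in [6,7]; B=4 in [4,5]; A=6 in [6,6]; Z=3 in [1,6]; max 1 per slot (cap 2).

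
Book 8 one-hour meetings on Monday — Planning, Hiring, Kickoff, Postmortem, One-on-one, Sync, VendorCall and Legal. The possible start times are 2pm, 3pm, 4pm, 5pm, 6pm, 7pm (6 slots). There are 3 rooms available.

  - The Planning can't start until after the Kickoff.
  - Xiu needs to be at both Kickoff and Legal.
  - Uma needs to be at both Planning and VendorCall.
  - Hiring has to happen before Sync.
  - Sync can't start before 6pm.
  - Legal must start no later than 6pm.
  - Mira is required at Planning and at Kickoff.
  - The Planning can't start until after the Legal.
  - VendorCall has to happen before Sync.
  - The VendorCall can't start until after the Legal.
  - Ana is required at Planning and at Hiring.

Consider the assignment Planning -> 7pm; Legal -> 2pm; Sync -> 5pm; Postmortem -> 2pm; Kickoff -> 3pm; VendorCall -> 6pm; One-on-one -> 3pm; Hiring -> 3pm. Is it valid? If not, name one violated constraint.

No — it violates: VendorCall has to happen before Sync

The Planning can't start until after the Kickoff — holds.
The Planning can't start until after the Legal — holds.
There are 3 rooms available — holds.
The VendorCall can't start until after the Legal — holds.
Legal must start no later than 6pm — holds.
Ana is required at Planning and at Hiring — holds.
Uma needs to be at both Planning and VendorCall — holds.
Sync can't start before 6pm — violated.
VendorCall has to happen before Sync — violated.
Hiring has to happen before Sync — holds.
Xiu needs to be at both Kickoff and Legal — holds.
Mira is required at Planning and at Kickoff — holds.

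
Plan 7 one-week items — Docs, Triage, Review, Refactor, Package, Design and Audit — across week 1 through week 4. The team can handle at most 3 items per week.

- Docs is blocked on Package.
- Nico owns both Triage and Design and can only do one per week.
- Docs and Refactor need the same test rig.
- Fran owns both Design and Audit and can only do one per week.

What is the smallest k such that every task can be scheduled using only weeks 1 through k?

3

The precedence chain requires at least 2 distinct weeks.
With at most 3 per week and 7 tasks, at least 3 weeks are needed.
3 works (last occupied week: week 3): for example Design -> week 2, Review -> week 1, Refactor -> week 3, Audit -> week 3, Package -> week 1, Triage -> week 1, Docs -> week 2.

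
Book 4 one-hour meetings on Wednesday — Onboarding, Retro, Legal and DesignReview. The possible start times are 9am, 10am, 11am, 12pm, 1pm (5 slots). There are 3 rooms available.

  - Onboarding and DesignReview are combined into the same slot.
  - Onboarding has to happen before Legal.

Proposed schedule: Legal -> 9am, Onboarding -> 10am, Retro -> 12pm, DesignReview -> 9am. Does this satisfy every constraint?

Onboarding has to happen before Legal — violated.
There are 3 rooms available — holds.
Onboarding and DesignReview are combined into the same slot — violated.

No — it violates: Onboarding has to happen before Legal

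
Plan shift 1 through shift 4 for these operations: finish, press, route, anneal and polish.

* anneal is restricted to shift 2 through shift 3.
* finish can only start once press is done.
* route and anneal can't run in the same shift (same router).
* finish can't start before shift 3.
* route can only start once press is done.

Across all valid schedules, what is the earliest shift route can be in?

Precedence pushes route to at least shift 2.
route at shift 2 is achievable: press=shift 1; polish=shift 1; finish=shift 3; anneal=shift 3; route=shift 2.

shift 2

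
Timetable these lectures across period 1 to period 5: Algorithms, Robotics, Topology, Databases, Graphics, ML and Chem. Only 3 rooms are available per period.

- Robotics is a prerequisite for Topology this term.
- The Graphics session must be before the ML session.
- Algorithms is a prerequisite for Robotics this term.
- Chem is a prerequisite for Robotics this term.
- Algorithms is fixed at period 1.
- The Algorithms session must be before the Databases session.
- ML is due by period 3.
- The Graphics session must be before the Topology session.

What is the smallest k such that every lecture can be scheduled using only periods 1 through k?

The precedence chain requires at least 3 distinct periods.
With at most 3 per period and 7 lectures, at least 3 periods are needed.
3 works (last occupied period: period 3): for example Algorithms -> period 1, ML -> period 2, Graphics -> period 1, Databases -> period 2, Robotics -> period 2, Chem -> period 1, Topology -> period 3.

3 periods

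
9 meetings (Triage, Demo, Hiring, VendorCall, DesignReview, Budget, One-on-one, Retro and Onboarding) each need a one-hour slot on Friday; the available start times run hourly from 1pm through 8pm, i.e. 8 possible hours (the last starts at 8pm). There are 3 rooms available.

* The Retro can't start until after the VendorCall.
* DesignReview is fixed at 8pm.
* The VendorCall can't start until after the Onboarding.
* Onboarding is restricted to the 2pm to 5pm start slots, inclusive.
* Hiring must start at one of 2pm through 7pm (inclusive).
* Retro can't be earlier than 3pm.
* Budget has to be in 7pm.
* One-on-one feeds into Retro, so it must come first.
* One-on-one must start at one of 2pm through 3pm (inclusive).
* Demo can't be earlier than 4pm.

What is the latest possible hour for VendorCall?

7pm

Precedence pushes VendorCall to at least 3pm; downstream work caps VendorCall at 7pm.
VendorCall at 7pm is achievable: One-on-one=2pm, Hiring=2pm, Budget=7pm, Demo=4pm, Triage=1pm, DesignReview=8pm, VendorCall=7pm, Retro=8pm, Onboarding=2pm.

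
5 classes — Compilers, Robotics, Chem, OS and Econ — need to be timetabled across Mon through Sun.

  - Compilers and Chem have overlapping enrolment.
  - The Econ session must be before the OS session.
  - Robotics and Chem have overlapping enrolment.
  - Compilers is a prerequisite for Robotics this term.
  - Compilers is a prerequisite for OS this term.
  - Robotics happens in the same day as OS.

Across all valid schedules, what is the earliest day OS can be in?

Tue

Precedence pushes OS to at least Tue.
OS at Tue is achievable: Robotics=Tue; Compilers=Mon; Econ=Mon; Chem=Wed; OS=Tue.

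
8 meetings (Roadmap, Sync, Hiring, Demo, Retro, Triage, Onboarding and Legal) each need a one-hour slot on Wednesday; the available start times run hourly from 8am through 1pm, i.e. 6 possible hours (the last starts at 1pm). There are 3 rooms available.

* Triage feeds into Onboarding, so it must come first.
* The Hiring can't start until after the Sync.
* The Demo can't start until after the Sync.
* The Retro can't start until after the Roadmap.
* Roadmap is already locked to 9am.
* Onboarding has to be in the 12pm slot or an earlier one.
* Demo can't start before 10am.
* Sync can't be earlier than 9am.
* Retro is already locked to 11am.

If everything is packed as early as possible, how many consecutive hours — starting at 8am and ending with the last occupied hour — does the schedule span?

4

The precedence chain requires at least 2 distinct hours.
With at most 3 per hour and 8 meetings, at least 3 hours are needed.
Retro can't be placed before 11am — that is hour 4 counting from 8am — so the schedule must run through at least 4 hours.
4 works (last occupied hour: 11am): for example Hiring in 10am, Triage in 8am, Roadmap in 9am, Onboarding in 9am, Sync in 9am, Legal in 8am, Demo in 10am, Retro in 11am.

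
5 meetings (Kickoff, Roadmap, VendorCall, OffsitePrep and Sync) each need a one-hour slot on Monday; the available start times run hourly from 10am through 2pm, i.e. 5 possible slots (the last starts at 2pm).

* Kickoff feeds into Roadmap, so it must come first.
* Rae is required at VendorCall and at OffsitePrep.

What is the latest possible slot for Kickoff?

1pm

Downstream work caps Kickoff at 1pm.
Kickoff at 1pm is achievable: Roadmap -> 2pm; OffsitePrep -> 11am; Kickoff -> 1pm; Sync -> 10am; VendorCall -> 10am.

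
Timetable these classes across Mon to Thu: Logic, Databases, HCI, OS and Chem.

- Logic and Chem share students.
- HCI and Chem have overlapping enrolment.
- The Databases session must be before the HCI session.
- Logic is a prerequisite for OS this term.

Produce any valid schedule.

HCI in Tue; Chem in Wed; Databases in Mon; OS in Tue; Logic in Mon

Checking: Logic(Mon) before OS(Tue); Databases(Mon) before HCI(Tue); HCI(Tue) != Chem(Wed); Logic(Mon) != Chem(Wed).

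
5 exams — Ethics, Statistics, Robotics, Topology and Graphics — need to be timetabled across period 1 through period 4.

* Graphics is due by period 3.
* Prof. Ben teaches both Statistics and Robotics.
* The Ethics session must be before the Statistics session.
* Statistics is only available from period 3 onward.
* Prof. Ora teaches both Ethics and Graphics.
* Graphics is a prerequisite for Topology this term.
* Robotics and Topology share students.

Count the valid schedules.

46

Splitting on Ethics: it can be period 1 (15), period 2 (19), period 3 (12). Listing each branch's schedules as (Statistics, Robotics, Topology, Graphics) by period number:
Ethics=period 1: (3,1,3,2) (3,1,4,2) (3,1,4,3) (3,2,3,2) (3,2,4,2) (3,2,4,3) (3,4,3,2) (4,1,3,2) (4,1,4,2) (4,1,4,3) (4,2,3,2) (4,2,4,2) (4,2,4,3) (4,3,4,2) (4,3,4,3) — 15.
Ethics=period 2: (3,1,2,1) (3,1,3,1) (3,1,4,1) (3,1,4,3) (3,2,3,1) (3,2,4,1) (3,2,4,3) (3,4,2,1) (3,4,3,1) (4,1,2,1) (4,1,3,1) (4,1,4,1) (4,1,4,3) (4,2,3,1) (4,2,4,1) (4,2,4,3) (4,3,2,1) (4,3,4,1) (4,3,4,3) — 19.
Ethics=period 3: (4,1,2,1) (4,1,3,1) (4,1,3,2) (4,1,4,1) (4,1,4,2) (4,2,3,1) (4,2,3,2) (4,2,4,1) (4,2,4,2) (4,3,2,1) (4,3,4,1) (4,3,4,2) — 12.
Summing: 15 + 19 + 12 = 46.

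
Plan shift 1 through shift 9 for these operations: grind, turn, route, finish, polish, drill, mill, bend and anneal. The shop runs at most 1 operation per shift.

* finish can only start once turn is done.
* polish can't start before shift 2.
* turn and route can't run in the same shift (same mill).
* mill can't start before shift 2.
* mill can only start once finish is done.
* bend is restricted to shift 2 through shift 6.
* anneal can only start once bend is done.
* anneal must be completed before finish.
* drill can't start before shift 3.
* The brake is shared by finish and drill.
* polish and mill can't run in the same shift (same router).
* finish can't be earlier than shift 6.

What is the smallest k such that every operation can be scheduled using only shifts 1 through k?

The precedence chain requires at least 4 distinct shifts.
With at most 1 per shift and 9 operations, at least 9 shifts are needed.
Propagating the time windows through the other constraints, mill can't land before shift 7, so the schedule must run through at least shift 7.
9 works (last occupied shift: shift 9): for example finish in shift 6, grind in shift 8, polish in shift 4, mill in shift 7, route in shift 9, anneal in shift 5, turn in shift 1, bend in shift 2, drill in shift 3.

9 shifts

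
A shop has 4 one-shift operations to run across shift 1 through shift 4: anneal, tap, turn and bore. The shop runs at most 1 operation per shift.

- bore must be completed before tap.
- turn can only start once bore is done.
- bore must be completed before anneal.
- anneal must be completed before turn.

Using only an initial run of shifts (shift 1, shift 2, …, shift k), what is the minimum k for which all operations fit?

The precedence chain requires at least 3 distinct shifts.
With at most 1 per shift and 4 operations, at least 4 shifts are needed.
4 works (last occupied shift: shift 4): for example bore in shift 1; tap in shift 4; anneal in shift 2; turn in shift 3.

4 shifts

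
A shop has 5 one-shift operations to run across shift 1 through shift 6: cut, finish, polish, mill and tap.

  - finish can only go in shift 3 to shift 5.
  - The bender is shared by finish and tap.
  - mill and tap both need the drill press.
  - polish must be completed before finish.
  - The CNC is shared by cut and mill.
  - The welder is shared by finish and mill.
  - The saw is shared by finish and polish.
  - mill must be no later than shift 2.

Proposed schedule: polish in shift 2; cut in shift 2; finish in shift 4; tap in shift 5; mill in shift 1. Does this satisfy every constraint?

polish must be completed before finish — holds.
The welder is shared by finish and mill — holds.
The bender is shared by finish and tap — holds.
The saw is shared by finish and polish — holds.
The CNC is shared by cut and mill — holds.
finish can only go in shift 3 to shift 5 — holds.
mill and tap both need the drill press — holds.
mill must be no later than shift 2 — holds.

Yes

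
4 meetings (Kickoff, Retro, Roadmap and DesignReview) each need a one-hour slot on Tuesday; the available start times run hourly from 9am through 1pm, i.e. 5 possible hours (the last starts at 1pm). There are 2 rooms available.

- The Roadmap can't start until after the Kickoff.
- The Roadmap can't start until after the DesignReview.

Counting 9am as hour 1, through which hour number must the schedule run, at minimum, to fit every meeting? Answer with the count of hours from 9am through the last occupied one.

2 hours

The precedence chain requires at least 2 distinct hours.
With at most 2 per hour and 4 meetings, at least 2 hours are needed.
2 works (last occupied hour: 10am): for example DesignReview=9am; Kickoff=9am; Retro=10am; Roadmap=10am.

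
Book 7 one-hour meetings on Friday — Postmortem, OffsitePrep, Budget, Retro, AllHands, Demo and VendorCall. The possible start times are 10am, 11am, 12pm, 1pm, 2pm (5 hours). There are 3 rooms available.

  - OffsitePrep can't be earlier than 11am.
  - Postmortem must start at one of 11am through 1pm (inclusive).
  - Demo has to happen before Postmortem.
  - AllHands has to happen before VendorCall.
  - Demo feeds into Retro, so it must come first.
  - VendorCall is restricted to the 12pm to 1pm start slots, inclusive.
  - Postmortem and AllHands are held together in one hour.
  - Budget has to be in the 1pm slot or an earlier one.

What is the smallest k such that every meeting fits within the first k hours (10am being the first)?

The precedence chain requires at least 3 distinct hours.
With at most 3 per hour and 7 meetings, at least 3 hours are needed.
3 works (last occupied hour: 12pm): for example Demo -> 10am; Retro -> 12pm; OffsitePrep -> 11am; Budget -> 10am; VendorCall -> 12pm; AllHands -> 11am; Postmortem -> 11am.

3 hours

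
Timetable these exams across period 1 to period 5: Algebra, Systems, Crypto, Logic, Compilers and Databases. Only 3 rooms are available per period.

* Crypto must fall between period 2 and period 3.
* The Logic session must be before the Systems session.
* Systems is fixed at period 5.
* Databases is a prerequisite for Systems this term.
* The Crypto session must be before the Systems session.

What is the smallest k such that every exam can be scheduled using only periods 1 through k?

5

The precedence chain requires at least 2 distinct periods.
With at most 3 per period and 6 exams, at least 2 periods are needed.
Systems can't be placed before period 5, so the schedule must run through at least period 5.
5 works (last occupied period: period 5): for example Databases -> period 1, Algebra -> period 1, Logic -> period 1, Compilers -> period 2, Crypto -> period 2, Systems -> period 5.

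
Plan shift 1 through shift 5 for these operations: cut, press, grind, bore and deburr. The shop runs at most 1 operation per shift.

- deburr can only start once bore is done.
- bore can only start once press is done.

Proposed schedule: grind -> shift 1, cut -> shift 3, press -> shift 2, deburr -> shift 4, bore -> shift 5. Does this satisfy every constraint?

bore can only start once press is done — holds.
deburr can only start once bore is done — violated.
The shop runs at most 1 operation per shift — holds.

Invalid. deburr can only start once bore is done.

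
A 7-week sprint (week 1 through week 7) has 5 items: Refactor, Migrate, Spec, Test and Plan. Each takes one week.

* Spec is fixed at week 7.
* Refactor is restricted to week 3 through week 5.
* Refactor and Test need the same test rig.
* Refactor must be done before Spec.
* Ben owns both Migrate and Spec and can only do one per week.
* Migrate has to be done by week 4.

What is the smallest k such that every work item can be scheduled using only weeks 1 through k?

The precedence chain requires at least 2 distinct weeks.
Spec can't be placed before week 7, so the schedule must run through at least week 7.
7 works (last occupied week: week 7): for example Plan -> week 1; Refactor -> week 3; Test -> week 1; Migrate -> week 1; Spec -> week 7.

7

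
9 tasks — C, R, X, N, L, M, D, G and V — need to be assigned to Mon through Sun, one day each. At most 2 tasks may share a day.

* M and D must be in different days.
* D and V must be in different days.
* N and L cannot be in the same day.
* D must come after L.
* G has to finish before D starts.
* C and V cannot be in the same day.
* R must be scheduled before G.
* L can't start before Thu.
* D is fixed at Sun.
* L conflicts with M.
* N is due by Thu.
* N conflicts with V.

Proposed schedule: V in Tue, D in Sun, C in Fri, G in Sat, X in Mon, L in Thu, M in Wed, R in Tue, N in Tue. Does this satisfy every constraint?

N conflicts with V — violated.
D and V must be in different days — holds.
D must come after L — holds.
N is due by Thu — holds.
L conflicts with M — holds.
R must be scheduled before G — holds.
M and D must be in different days — holds.
L can't start before Thu — holds.
C and V cannot be in the same day — holds.
G has to finish before D starts — holds.
At most 2 tasks may share a day — violated.
D is fixed at Sun — holds.
N and L cannot be in the same day — holds.

Invalid. At most 2 tasks may share a day.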